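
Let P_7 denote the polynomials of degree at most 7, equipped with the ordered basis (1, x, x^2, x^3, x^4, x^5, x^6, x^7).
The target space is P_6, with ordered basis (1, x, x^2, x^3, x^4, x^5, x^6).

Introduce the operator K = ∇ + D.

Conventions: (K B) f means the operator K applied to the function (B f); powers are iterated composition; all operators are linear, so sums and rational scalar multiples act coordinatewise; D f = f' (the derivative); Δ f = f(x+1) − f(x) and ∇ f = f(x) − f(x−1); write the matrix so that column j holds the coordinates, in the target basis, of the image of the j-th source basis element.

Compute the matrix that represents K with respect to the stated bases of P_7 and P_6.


image of 1: 0
image of x: 2
image of x^2: 4x - 1
image of x^3: 6x^2 - 3x + 1
image of x^4: 8x^3 - 6x^2 + 4x - 1
image of x^5: 10x^4 - 10x^3 + 10x^2 - 5x + 1
image of x^6: 12x^5 - 15x^4 + 20x^3 - 15x^2 + 6x - 1
image of x^7: 14x^6 - 21x^5 + 35x^4 - 35x^3 + 21x^2 - 7x + 1
each image's coordinates form column j of the matrix

the matrix is [[0, 2, -1, 1, -1, 1, -1, 1]; [0, 0, 4, -3, 4, -5, 6, -7]; [0, 0, 0, 6, -6, 10, -15, 21]; [0, 0, 0, 0, 8, -10, 20, -35]; [0, 0, 0, 0, 0, 10, -15, 35]; [0, 0, 0, 0, 0, 0, 12, -21]; [0, 0, 0, 0, 0, 0, 0, 14]] (rows listed top to bottom)


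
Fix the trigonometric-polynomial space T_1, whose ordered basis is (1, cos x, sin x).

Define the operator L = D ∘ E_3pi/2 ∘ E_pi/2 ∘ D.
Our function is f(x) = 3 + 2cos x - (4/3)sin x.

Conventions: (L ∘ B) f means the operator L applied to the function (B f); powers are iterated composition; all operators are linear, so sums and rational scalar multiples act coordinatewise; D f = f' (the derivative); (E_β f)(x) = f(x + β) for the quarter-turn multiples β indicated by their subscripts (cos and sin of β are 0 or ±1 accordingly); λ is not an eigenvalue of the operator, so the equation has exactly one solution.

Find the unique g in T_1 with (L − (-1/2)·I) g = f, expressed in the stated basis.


the result is g(x) = 6 - 4cos x + (8/3)sin x

write g with unknown coordinates in the stated basis and equate coefficients in (L − (-1/2)·I) g = f
solving from the highest basis element down gives g = 6 - 4cos x + (8/3)sin x
check: L g = 4cos x - (8/3)sin x
so L g − (-1/2)·g = 3 + 2cos x - (4/3)sin x = f ✓


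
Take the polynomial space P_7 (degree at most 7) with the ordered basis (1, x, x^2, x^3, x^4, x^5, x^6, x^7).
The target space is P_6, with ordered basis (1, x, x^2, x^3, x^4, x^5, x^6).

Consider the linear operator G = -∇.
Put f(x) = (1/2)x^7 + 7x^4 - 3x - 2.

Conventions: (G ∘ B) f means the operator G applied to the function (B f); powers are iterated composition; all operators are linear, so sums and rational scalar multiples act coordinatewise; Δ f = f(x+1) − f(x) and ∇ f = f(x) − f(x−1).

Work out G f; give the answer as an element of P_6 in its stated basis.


the result is g(x) = -(7/2)x^6 + (21/2)x^5 - (35/2)x^4 - (21/2)x^3 + (63/2)x^2 - (49/2)x + 19/2

∇ f = (7/2)x^6 - (21/2)x^5 + (35/2)x^4 + (21/2)x^3 - (63/2)x^2 + (49/2)x - 19/2
(-∇) f = -(7/2)x^6 + (21/2)x^5 - (35/2)x^4 - (21/2)x^3 + (63/2)x^2 - (49/2)x + 19/2


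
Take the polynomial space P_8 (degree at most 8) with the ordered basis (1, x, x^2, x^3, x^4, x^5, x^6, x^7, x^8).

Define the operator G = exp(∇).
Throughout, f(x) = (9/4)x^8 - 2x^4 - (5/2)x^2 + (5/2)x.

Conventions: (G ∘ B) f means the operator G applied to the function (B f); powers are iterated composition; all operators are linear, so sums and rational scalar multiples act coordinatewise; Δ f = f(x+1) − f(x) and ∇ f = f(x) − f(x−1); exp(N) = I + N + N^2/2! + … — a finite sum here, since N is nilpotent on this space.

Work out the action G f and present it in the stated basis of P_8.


order-1 term: 18x^7 - 63x^6 + 126x^5 - (315/2)x^4 + 118x^3 - 51x^2 + 5x + 19/4
order-2 term: 63x^6 - 378x^5 + (2205/2)x^4 - 1890x^3 + 1941x^2 - 1110x + 1077/4
order-3 term: 126x^5 - 945x^4 + 3150x^3 - 5670x^2 + 5410x - 4323/2
order-4 term: (315/2)x^4 - 1260x^3 + 4095x^2 - 6300x + 15301/4
order-5 term: 126x^3 - 945x^2 + 2520x - 4725/2
order-6 term: 63x^2 - 378x + 1197/2
order-7 term: 18x - 63
order-8 term: 9/4
the series for exp(∇) f terminates at order 8
exp(∇) f = (9/4)x^8 + 18x^7 - 126x^5 + (311/2)x^4 + 244x^3 - (1139/2)x^2 + (335/2)x + 113

the result is g(x) = (9/4)x^8 + 18x^7 - 126x^5 + (311/2)x^4 + 244x^3 - (1139/2)x^2 + (335/2)x + 113


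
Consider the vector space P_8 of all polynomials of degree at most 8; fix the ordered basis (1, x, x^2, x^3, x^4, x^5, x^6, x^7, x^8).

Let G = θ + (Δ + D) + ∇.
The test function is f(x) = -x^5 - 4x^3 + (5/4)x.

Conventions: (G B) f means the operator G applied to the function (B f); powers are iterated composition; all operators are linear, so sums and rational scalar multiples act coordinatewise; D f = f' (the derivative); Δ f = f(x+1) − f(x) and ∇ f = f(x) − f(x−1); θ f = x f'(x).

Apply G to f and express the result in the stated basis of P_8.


θ f = -5x^5 - 12x^3 + (5/4)x
Δ f = -5x^4 - 10x^3 - 22x^2 - 17x - 15/4
D f = -5x^4 - 12x^2 + 5/4
(Δ + D) f = -10x^4 - 10x^3 - 34x^2 - 17x - 5/2
∇ f = -5x^4 + 10x^3 - 22x^2 + 17x - 15/4
(θ + (Δ + D) + ∇) f = -5x^5 - 15x^4 - 12x^3 - 56x^2 + (5/4)x - 25/4

the result is g(x) = -5x^5 - 15x^4 - 12x^3 - 56x^2 + (5/4)x - 25/4


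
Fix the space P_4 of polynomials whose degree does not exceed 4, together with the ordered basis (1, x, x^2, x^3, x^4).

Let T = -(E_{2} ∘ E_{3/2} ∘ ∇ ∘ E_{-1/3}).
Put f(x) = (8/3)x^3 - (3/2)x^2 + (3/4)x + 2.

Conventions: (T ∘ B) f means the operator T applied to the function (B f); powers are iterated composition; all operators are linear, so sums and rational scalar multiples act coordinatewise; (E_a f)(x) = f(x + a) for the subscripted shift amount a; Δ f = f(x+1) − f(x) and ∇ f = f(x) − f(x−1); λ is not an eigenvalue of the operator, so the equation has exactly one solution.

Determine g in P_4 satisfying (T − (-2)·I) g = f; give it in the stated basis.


write g with unknown coordinates in the stated basis and equate coefficients in (T − (-2)·I) g = f
solving from the highest basis element down gives g = (4/3)x^3 + (5/4)x^2 + (295/24)x + 3581/144
check: T g = -4x^2 - (143/6)x - 3437/72
so T g − (-2)·g = (8/3)x^3 - (3/2)x^2 + (3/4)x + 2 = f ✓

g(x) = (4/3)x^3 + (5/4)x^2 + (295/24)x + 3581/144


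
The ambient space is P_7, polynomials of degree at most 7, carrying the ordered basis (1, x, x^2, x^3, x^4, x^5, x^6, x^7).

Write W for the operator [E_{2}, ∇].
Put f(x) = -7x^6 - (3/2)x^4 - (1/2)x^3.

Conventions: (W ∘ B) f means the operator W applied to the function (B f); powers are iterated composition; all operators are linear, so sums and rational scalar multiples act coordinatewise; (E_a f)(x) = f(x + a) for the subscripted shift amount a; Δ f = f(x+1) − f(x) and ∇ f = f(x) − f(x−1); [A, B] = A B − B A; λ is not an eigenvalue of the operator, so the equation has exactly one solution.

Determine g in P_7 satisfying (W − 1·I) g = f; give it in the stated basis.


write g with unknown coordinates in the stated basis and equate coefficients in (W − 1·I) g = f
solving from the highest basis element down gives g = 7x^6 + (3/2)x^4 + (1/2)x^3
check: W g = 0
so W g − 1·g = -7x^6 - (3/2)x^4 - (1/2)x^3 = f ✓

g(x) = 7x^6 + (3/2)x^4 + (1/2)x^3


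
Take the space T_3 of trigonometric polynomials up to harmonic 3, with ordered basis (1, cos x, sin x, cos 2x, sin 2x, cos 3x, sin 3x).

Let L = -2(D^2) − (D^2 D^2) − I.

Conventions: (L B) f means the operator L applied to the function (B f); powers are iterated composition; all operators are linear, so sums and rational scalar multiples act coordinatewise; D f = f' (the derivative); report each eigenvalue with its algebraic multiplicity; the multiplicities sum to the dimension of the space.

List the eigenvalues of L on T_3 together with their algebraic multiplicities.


image of 1: -1
image of cos x: 0
image of sin x: 0
image of cos 2x: -9cos 2x
image of sin 2x: -9sin 2x
image of cos 3x: -64cos 3x
image of sin 3x: -64sin 3x
the matrix is diagonal; its diagonal is (-1, 0, 0, -9, -9, -64, -64)
for a triangular matrix the eigenvalues are the diagonal entries, with algebraic multiplicity their repetition count

λ = -64 (multiplicity 2), λ = -9 (multiplicity 2), λ = -1 (multiplicity 1), λ = 0 (multiplicity 2)


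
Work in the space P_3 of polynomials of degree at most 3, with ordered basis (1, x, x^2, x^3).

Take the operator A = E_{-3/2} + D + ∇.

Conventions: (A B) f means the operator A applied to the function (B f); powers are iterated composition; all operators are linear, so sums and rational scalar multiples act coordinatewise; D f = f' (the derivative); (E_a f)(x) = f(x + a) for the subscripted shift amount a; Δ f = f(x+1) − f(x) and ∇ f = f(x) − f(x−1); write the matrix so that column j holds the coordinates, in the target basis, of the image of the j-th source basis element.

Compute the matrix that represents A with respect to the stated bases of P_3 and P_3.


the matrix is [[1, 1/2, 5/4, -19/8]; [0, 1, 1, 15/4]; [0, 0, 1, 3/2]; [0, 0, 0, 1]] (rows listed top to bottom)

image of 1: 1
image of x: x + 1/2
image of x^2: x^2 + x + 5/4
image of x^3: x^3 + (3/2)x^2 + (15/4)x - 19/8
each image's coordinates form column j of the matrix


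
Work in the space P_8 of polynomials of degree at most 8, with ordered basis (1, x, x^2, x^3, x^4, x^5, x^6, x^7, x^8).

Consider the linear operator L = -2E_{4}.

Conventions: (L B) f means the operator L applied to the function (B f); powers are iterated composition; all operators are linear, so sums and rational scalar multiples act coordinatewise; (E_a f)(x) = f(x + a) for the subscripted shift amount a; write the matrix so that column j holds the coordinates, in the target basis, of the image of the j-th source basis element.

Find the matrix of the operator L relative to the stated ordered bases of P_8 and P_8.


image of 1: -2
image of x: -2x - 8
image of x^2: -2x^2 - 16x - 32
image of x^3: -2x^3 - 24x^2 - 96x - 128
image of x^4: -2x^4 - 32x^3 - 192x^2 - 512x - 512
image of x^5: -2x^5 - 40x^4 - 320x^3 - 1280x^2 - 2560x - 2048
image of x^6: -2x^6 - 48x^5 - 480x^4 - 2560x^3 - 7680x^2 - 12288x - 8192
image of x^7: -2x^7 - 56x^6 - 672x^5 - 4480x^4 - 17920x^3 - 43008x^2 - 57344x - 32768
image of x^8: -2x^8 - 64x^7 - 896x^6 - 7168x^5 - 35840x^4 - 114688x^3 - 229376x^2 - 262144x - 131072
each image's coordinates form column j of the matrix

the matrix is [[-2, -8, -32, -128, -512, -2048, -8192, -32768, -131072]; [0, -2, -16, -96, -512, -2560, -12288, -57344, -262144]; [0, 0, -2, -24, -192, -1280, -7680, -43008, -229376]; [0, 0, 0, -2, -32, -320, -2560, -17920, -114688]; [0, 0, 0, 0, -2, -40, -480, -4480, -35840]; [0, 0, 0, 0, 0, -2, -48, -672, -7168]; [0, 0, 0, 0, 0, 0, -2, -56, -896]; [0, 0, 0, 0, 0, 0, 0, -2, -64]; [0, 0, 0, 0, 0, 0, 0, 0, -2]] (rows listed top to bottom)


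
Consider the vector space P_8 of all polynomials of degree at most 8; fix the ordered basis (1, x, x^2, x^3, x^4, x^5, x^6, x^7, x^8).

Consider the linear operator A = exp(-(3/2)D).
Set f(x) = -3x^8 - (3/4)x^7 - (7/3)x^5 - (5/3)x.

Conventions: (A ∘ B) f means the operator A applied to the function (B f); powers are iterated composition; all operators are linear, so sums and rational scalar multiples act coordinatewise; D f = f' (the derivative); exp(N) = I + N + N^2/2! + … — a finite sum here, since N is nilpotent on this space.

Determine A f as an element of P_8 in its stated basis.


the result is g(x) = -3x^8 + (141/4)x^7 - (1449/8)x^6 + (25403/48)x^5 - (30625/32)x^4 + (69783/64)x^3 - (97083/128)x^2 + (222361/768)x - 22453/512

order-1 term: 36x^7 + (63/8)x^6 + (35/2)x^4 + 5/2
order-2 term: -189x^6 - (567/16)x^5 - (105/2)x^3
order-3 term: 567x^5 + (2835/32)x^4 + (315/4)x^2
order-4 term: -(8505/8)x^4 - (8505/64)x^3 - (945/16)x
order-5 term: (5103/4)x^3 + (15309/128)x^2 + 567/32
order-6 term: -(15309/16)x^2 - (15309/256)x
order-7 term: (6561/16)x + 6561/512
order-8 term: -19683/256
the series for exp(-(3/2)D) f terminates at order 8
exp(-(3/2)D) f = -3x^8 + (141/4)x^7 - (1449/8)x^6 + (25403/48)x^5 - (30625/32)x^4 + (69783/64)x^3 - (97083/128)x^2 + (222361/768)x - 22453/512


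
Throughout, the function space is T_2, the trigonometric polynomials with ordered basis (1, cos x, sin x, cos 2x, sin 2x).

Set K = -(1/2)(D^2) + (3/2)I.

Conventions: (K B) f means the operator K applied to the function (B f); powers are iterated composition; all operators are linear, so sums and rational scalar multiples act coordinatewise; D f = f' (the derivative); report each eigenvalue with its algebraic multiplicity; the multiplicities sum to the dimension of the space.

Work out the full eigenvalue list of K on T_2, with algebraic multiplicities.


λ = 3/2 (multiplicity 1), λ = 2 (multiplicity 2), λ = 7/2 (multiplicity 2)

image of 1: 3/2
image of cos x: 2cos x
image of sin x: 2sin x
image of cos 2x: (7/2)cos 2x
image of sin 2x: (7/2)sin 2x
the matrix is diagonal; its diagonal is (3/2, 2, 2, 7/2, 7/2)
for a triangular matrix the eigenvalues are the diagonal entries, with algebraic multiplicity their repetition count


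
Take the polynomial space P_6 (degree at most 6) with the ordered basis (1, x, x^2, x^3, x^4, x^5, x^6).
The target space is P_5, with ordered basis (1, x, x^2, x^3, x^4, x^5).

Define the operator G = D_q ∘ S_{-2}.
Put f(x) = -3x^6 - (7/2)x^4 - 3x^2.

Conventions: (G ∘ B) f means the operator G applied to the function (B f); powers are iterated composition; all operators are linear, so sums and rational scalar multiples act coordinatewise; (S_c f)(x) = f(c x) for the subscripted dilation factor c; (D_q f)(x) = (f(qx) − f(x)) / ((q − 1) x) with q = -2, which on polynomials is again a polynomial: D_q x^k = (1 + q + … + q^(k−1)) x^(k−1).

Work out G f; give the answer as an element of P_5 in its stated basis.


g(x) = 4032x^5 + 280x^3 + 12x

S_{-2} f = -192x^6 - 56x^4 - 12x^2
D_q S_{-2} f = 4032x^5 + 280x^3 + 12x


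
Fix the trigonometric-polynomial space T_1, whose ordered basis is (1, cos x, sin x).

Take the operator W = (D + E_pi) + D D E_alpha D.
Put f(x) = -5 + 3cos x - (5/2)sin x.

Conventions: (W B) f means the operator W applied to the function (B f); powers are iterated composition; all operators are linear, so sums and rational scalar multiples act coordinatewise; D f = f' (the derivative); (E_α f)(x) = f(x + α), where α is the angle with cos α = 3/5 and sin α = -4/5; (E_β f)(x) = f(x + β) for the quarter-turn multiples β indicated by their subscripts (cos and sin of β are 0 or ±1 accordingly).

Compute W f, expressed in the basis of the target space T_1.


g(x) = -5 - (32/5)cos x + (33/10)sin x

D f = -(5/2)cos x - 3sin x
E_pi f = -5 - 3cos x + (5/2)sin x
(D + E_pi) f = -5 - (11/2)cos x - (1/2)sin x
D f = -(5/2)cos x - 3sin x
E_alpha D f = (9/10)cos x - (19/5)sin x
D E_alpha D f = -(19/5)cos x - (9/10)sin x
D D E_alpha D f = -(9/10)cos x + (19/5)sin x
((D + E_pi) + D D E_alpha D) f = -5 - (32/5)cos x + (33/10)sin x


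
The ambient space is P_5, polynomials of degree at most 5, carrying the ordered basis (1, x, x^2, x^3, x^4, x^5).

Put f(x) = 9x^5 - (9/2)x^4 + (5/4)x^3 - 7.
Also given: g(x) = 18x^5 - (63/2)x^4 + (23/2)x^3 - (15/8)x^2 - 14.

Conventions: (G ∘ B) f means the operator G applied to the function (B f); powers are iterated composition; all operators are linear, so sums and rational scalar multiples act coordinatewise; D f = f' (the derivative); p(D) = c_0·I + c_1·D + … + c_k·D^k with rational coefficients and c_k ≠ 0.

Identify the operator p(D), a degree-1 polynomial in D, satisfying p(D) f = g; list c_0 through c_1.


D^0 f = 9x^5 - (9/2)x^4 + (5/4)x^3 - 7
D^1 f = 45x^4 - 18x^3 + (15/4)x^2
matching coefficients of g against c_0 f + c_1 Df + … from the top degree down determines the c_i
solution: c_0 = 2, c_1 = -1/2

p(D) = 2·I − (1/2)·D, i.e. c_0 = 2, c_1 = -1/2


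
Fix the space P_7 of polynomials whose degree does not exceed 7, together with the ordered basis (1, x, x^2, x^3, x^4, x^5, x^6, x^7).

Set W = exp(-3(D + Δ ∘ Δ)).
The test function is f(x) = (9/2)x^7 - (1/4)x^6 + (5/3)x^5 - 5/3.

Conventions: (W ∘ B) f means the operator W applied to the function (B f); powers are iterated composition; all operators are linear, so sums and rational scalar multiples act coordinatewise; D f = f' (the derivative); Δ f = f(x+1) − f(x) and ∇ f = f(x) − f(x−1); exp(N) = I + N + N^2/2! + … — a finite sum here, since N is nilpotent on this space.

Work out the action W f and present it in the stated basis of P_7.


the result is g(x) = (9/2)x^7 - (379/4)x^6 + (869/3)x^5 + (5525/4)x^4 + (12295/2)x^3 - (91839/4)x^2 - 67256x - 211763/12

order-1 term: -(189/2)x^6 - (1125/2)x^5 - (5675/2)x^4 - 6625x^3 - (17295/2)x^2 - 6074x - 3609/2
order-2 term: (1701/2)x^5 + (33885/4)x^4 + 50910x^3 + 161280x^2 + 272295x + 188367
order-3 term: -(8505/2)x^4 - 50895x^3 - 305415x^2 - 890865x - 2088855/2
order-4 term: (25515/2)x^3 + (611145/4)x^2 + 763695x + 1399950
order-5 term: -(45927/2)x^2 - (458541/2)x - 1374975/2
order-6 term: (45927/2)x + 550395/4
order-7 term: -19683/2
the series for exp(-3(D + Δ ∘ Δ)) f terminates at order 7
exp(-3(D + Δ ∘ Δ)) f = (9/2)x^7 - (379/4)x^6 + (869/3)x^5 + (5525/4)x^4 + (12295/2)x^3 - (91839/4)x^2 - 67256x - 211763/12


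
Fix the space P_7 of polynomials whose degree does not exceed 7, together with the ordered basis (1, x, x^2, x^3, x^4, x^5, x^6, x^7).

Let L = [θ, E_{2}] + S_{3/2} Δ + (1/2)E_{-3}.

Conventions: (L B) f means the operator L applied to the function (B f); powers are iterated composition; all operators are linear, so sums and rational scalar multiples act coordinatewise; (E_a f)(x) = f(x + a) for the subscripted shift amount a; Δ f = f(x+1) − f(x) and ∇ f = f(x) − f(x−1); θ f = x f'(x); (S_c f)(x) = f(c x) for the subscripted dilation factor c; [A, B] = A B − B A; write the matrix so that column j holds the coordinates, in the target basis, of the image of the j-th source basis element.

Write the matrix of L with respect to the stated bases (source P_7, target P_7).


image of 1: 1/2
image of x: (1/2)x - 5/2
image of x^2: (1/2)x^2 - 4x - 5/2
image of x^3: (1/2)x^3 - (15/4)x^2 - 6x - 73/2
image of x^4: (1/2)x^4 - (1/2)x^3 - (15/2)x^2 - 144x - 45/2
image of x^5: (1/2)x^5 + (125/16)x^4 - (5/4)x^3 - (705/2)x^2 - 110x - 561/2
image of x^6: (1/2)x^6 + (393/16)x^5 + (375/16)x^4 - (1365/2)x^3 - (1275/4)x^2 - 1680x - 37/2
image of x^7: (1/2)x^7 + (3535/64)x^6 + (2751/32)x^5 - (18165/16)x^4 - (5635/8)x^3 - (23457/4)x^2 - 126x - 3977/2
each image's coordinates form column j of the matrix

the matrix is [[1/2, -5/2, -5/2, -73/2, -45/2, -561/2, -37/2, -3977/2]; [0, 1/2, -4, -6, -144, -110, -1680, -126]; [0, 0, 1/2, -15/4, -15/2, -705/2, -1275/4, -23457/4]; [0, 0, 0, 1/2, -1/2, -5/4, -1365/2, -5635/8]; [0, 0, 0, 0, 1/2, 125/16, 375/16, -18165/16]; [0, 0, 0, 0, 0, 1/2, 393/16, 2751/32]; [0, 0, 0, 0, 0, 0, 1/2, 3535/64]; [0, 0, 0, 0, 0, 0, 0, 1/2]] (rows listed top to bottom)


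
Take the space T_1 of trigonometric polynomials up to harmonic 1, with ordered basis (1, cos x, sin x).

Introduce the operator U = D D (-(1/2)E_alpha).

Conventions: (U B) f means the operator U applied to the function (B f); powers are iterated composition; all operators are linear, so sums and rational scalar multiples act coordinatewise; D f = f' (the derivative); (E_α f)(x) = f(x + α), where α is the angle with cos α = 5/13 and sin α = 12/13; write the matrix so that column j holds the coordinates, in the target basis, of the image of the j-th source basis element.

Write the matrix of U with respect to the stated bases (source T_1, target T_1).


the matrix is [[0, 0, 0]; [0, 5/26, 6/13]; [0, -6/13, 5/26]] (rows listed top to bottom)

image of 1: 0
image of cos x: (5/26)cos x - (6/13)sin x
image of sin x: (6/13)cos x + (5/26)sin x
each image's coordinates form column j of the matrix


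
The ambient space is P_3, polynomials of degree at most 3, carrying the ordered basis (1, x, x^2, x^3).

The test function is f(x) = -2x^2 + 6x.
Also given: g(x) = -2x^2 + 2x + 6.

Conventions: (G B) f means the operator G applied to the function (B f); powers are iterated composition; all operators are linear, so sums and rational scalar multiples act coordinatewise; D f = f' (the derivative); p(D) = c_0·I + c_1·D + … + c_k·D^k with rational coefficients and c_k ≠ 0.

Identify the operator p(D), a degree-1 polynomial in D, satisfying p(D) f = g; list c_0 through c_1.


c_0 = 1, c_1 = 1

D^0 f = -2x^2 + 6x
D^1 f = -4x + 6
matching coefficients of g against c_0 f + c_1 Df + … from the top degree down determines the c_i
solution: c_0 = 1, c_1 = 1


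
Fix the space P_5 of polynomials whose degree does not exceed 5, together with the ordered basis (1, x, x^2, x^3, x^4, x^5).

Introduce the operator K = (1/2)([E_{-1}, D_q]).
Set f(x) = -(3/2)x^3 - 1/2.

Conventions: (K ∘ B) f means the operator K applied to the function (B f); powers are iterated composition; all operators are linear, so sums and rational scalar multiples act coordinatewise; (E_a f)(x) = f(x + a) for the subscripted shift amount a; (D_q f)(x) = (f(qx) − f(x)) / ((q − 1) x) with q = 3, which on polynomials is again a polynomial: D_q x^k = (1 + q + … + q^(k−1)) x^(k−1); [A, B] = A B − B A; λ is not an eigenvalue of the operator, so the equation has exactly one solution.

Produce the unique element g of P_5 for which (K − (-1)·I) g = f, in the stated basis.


write g with unknown coordinates in the stated basis and equate coefficients in (K − (-1)·I) g = f
solving from the highest basis element down gives g = -(3/2)x^3 - (21/2)x + 7
check: K g = (21/2)x - 15/2
so K g − (-1)·g = -(3/2)x^3 - 1/2 = f ✓

the result is g(x) = -(3/2)x^3 - (21/2)x + 7


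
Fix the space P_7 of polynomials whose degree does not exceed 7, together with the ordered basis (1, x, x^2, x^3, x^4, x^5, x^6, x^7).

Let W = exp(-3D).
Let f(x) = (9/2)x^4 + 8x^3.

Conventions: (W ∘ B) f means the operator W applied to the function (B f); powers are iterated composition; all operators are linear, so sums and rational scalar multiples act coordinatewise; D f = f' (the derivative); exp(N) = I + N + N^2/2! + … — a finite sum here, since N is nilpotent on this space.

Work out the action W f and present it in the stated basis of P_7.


order-1 term: -54x^3 - 72x^2
order-2 term: 243x^2 + 216x
order-3 term: -486x - 216
order-4 term: 729/2
the series for exp(-3D) f terminates at order 4
exp(-3D) f = (9/2)x^4 - 46x^3 + 171x^2 - 270x + 297/2

the image equals g(x) = (9/2)x^4 - 46x^3 + 171x^2 - 270x + 297/2


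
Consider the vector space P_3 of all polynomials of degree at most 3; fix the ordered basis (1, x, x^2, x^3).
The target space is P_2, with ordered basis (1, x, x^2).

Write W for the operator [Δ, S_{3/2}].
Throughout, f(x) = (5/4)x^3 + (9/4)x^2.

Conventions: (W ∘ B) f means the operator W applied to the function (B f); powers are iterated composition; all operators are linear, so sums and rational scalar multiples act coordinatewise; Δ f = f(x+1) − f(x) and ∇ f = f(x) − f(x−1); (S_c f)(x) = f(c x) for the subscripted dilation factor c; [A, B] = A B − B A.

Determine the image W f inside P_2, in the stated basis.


the result is g(x) = (135/32)x^2 + (333/32)x + 185/32

S_{3/2} f = (135/32)x^3 + (81/16)x^2
Δ S_{3/2} f = (405/32)x^2 + (729/32)x + 297/32
Δ f = (15/4)x^2 + (33/4)x + 7/2
S_{3/2} Δ f = (135/16)x^2 + (99/8)x + 7/2
[Δ, S_{3/2}] f = (135/32)x^2 + (333/32)x + 185/32


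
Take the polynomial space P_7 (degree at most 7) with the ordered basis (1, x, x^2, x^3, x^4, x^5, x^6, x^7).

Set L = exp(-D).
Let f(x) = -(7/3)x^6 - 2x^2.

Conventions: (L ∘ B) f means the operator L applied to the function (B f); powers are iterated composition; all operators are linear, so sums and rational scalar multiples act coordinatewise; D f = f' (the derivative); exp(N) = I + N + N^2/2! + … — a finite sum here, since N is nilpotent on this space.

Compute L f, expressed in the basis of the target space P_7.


g(x) = -(7/3)x^6 + 14x^5 - 35x^4 + (140/3)x^3 - 37x^2 + 18x - 13/3

order-1 term: 14x^5 + 4x
order-2 term: -35x^4 - 2
order-3 term: (140/3)x^3
order-4 term: -35x^2
order-5 term: 14x
order-6 term: -7/3
the series for exp(-D) f terminates at order 6
exp(-D) f = -(7/3)x^6 + 14x^5 - 35x^4 + (140/3)x^3 - 37x^2 + 18x - 13/3


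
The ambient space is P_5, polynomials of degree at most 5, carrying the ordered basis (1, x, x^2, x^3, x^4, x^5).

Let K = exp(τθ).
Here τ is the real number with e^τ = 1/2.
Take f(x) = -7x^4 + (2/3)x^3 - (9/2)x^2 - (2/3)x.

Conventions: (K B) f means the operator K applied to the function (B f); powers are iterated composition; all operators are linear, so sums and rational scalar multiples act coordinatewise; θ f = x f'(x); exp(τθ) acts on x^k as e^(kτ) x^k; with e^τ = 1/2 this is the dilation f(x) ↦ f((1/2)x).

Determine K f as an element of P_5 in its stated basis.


g(x) = -(7/16)x^4 + (1/12)x^3 - (9/8)x^2 - (1/3)x

exp(τθ) x^k = e^(kτ) x^k; with e^τ = 1/2 this sends x^k to (1/2)^k x^k
x ↦ 1/2 x
x^2 ↦ 1/4 x^2
x^3 ↦ 1/8 x^3
x^4 ↦ 1/16 x^4
applying this coordinatewise to f: exp(τθ) f = -(7/16)x^4 + (1/12)x^3 - (9/8)x^2 - (1/3)x


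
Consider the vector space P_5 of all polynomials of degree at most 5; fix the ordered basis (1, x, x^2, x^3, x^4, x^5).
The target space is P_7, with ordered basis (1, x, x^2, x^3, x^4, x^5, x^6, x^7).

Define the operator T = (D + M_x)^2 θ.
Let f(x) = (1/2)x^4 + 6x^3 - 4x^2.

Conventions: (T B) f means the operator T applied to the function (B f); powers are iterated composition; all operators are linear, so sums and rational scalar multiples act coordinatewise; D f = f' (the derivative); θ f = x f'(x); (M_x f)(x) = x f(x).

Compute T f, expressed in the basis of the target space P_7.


θ f = 2x^4 + 18x^3 - 8x^2
D θ f = 8x^3 + 54x^2 - 16x
M_x θ f = 2x^5 + 18x^4 - 8x^3
(D + M_x) θ f = 2x^5 + 18x^4 + 54x^2 - 16x
D (D + M_x) θ f = 10x^4 + 72x^3 + 108x - 16
M_x (D + M_x) θ f = 2x^6 + 18x^5 + 54x^3 - 16x^2
(D + M_x) (D + M_x) θ f = 2x^6 + 18x^5 + 10x^4 + 126x^3 - 16x^2 + 108x - 16

the result is g(x) = 2x^6 + 18x^5 + 10x^4 + 126x^3 - 16x^2 + 108x - 16


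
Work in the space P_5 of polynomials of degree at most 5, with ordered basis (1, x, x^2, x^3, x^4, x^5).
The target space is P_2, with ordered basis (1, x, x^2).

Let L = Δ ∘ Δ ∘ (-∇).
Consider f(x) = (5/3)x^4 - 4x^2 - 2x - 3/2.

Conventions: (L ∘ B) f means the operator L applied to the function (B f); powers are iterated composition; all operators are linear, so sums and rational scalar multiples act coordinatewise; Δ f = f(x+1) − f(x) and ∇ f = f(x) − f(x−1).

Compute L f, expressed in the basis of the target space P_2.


∇ f = (20/3)x^3 - 10x^2 - (4/3)x + 1/3
(-∇) f = -(20/3)x^3 + 10x^2 + (4/3)x - 1/3
Δ (-∇) f = -20x^2 + 14/3
Δ Δ (-∇) f = -40x - 20

the result is g(x) = -40x - 20


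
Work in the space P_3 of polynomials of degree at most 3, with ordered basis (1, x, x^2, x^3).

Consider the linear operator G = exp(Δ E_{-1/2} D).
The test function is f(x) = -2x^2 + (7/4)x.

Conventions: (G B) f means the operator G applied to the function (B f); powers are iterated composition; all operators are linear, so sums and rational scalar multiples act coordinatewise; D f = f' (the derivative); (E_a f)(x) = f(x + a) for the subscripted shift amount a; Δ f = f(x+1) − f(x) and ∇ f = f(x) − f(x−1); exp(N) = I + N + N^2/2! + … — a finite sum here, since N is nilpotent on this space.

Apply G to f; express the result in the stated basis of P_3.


order-1 term: -4
the series for exp(Δ E_{-1/2} D) f terminates at order 1
exp(Δ E_{-1/2} D) f = -2x^2 + (7/4)x - 4

the image equals g(x) = -2x^2 + (7/4)x - 4


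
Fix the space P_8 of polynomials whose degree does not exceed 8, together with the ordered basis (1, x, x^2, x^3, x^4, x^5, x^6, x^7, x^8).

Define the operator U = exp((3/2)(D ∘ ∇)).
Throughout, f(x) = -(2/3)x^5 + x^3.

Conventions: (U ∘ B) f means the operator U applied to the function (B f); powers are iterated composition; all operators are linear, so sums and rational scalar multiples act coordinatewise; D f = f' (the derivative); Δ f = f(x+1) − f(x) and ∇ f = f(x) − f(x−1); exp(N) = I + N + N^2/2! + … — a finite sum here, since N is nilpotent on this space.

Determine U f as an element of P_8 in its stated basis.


the image equals g(x) = -(2/3)x^5 - 19x^3 + 30x^2 - 101x + 181/2

order-1 term: -20x^3 + 30x^2 - 11x + 1/2
order-2 term: -90x + 90
the series for exp((3/2)(D ∘ ∇)) f terminates at order 2
exp((3/2)(D ∘ ∇)) f = -(2/3)x^5 - 19x^3 + 30x^2 - 101x + 181/2


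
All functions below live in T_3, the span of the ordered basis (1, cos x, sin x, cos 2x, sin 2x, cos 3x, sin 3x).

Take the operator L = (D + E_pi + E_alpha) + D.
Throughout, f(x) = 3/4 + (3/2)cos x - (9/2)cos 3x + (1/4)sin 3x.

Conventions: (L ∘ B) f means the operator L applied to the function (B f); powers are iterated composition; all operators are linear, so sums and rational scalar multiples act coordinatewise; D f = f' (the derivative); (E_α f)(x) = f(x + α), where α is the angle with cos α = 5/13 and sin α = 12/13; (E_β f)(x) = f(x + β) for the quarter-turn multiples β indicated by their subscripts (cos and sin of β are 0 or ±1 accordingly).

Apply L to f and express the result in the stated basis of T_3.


D f = -(3/2)sin x + (3/4)cos 3x + (27/2)sin 3x
E_pi f = 3/4 - (3/2)cos x + (9/2)cos 3x - (1/4)sin 3x
E_alpha f = 3/4 + (15/26)cos x - (18/13)sin x + (1377/338)cos 3x - (1303/676)sin 3x
(D + E_pi + E_alpha) f = 3/2 - (12/13)cos x - (75/26)sin x + (6303/676)cos 3x + (3827/338)sin 3x
D f = -(3/2)sin x + (3/4)cos 3x + (27/2)sin 3x
((D + E_pi + E_alpha) + D) f = 3/2 - (12/13)cos x - (57/13)sin x + (3405/338)cos 3x + (4195/169)sin 3x

the image equals g(x) = 3/2 - (12/13)cos x - (57/13)sin x + (3405/338)cos 3x + (4195/169)sin 3x


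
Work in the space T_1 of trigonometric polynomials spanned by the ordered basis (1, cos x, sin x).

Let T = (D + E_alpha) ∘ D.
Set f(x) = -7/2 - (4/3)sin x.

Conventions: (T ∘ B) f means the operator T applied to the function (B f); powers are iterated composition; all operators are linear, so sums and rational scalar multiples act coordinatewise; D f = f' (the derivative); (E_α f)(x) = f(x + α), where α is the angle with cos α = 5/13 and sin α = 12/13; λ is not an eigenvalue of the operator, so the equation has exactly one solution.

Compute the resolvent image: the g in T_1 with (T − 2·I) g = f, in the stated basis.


g(x) = 7/4 + (10/303)cos x + (34/101)sin x

write g with unknown coordinates in the stated basis and equate coefficients in (T − 2·I) g = f
solving from the highest basis element down gives g = 7/4 + (10/303)cos x + (34/101)sin x
check: T g = (20/303)cos x - (200/303)sin x
so T g − 2·g = -7/2 - (4/3)sin x = f ✓


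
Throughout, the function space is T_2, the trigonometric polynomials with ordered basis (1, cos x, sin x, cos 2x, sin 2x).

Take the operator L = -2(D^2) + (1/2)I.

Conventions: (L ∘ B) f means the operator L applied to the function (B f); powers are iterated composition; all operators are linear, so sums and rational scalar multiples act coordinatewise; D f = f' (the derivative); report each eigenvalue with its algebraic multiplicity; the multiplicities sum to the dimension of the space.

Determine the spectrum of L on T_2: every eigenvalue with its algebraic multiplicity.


image of 1: 1/2
image of cos x: (5/2)cos x
image of sin x: (5/2)sin x
image of cos 2x: (17/2)cos 2x
image of sin 2x: (17/2)sin 2x
the matrix is diagonal; its diagonal is (1/2, 5/2, 5/2, 17/2, 17/2)
for a triangular matrix the eigenvalues are the diagonal entries, with algebraic multiplicity their repetition count

λ = 1/2 (multiplicity 1), λ = 5/2 (multiplicity 2), λ = 17/2 (multiplicity 2)


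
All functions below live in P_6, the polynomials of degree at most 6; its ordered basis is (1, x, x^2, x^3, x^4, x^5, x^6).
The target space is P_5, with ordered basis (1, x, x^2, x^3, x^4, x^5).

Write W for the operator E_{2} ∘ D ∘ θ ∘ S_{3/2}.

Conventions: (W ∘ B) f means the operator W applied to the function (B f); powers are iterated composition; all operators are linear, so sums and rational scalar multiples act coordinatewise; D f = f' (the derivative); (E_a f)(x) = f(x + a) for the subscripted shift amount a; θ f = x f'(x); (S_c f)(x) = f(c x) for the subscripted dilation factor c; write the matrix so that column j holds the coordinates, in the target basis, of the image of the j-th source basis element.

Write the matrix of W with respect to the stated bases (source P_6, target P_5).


the matrix is [[0, 3/2, 18, 243/2, 648, 6075/2, 13122]; [0, 0, 9, 243/2, 972, 6075, 32805]; [0, 0, 0, 243/8, 486, 18225/4, 32805]; [0, 0, 0, 0, 81, 6075/4, 32805/2]; [0, 0, 0, 0, 0, 6075/32, 32805/8]; [0, 0, 0, 0, 0, 0, 6561/16]] (rows listed top to bottom)

image of 1: 0
image of x: 3/2
image of x^2: 9x + 18
image of x^3: (243/8)x^2 + (243/2)x + 243/2
image of x^4: 81x^3 + 486x^2 + 972x + 648
image of x^5: (6075/32)x^4 + (6075/4)x^3 + (18225/4)x^2 + 6075x + 6075/2
image of x^6: (6561/16)x^5 + (32805/8)x^4 + (32805/2)x^3 + 32805x^2 + 32805x + 13122
each image's coordinates form column j of the matrix


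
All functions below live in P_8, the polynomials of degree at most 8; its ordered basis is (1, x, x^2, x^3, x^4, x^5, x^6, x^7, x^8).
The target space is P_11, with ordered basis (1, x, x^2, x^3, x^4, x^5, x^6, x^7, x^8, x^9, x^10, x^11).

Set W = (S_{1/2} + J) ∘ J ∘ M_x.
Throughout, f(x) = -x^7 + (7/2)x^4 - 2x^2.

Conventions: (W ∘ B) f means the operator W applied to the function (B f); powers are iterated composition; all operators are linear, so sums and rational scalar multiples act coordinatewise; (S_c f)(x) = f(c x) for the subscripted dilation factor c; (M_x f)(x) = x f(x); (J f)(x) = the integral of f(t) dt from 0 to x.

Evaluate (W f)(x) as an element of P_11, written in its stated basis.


the image equals g(x) = -(1/90)x^10 - (1/4608)x^9 + (1/12)x^7 + (7/768)x^6 - (1/10)x^5 - (1/32)x^4

M_x f = -x^8 + (7/2)x^5 - 2x^3
J M_x f = -(1/9)x^9 + (7/12)x^6 - (1/2)x^4
S_{1/2} (J ∘ M_x) f = -(1/4608)x^9 + (7/768)x^6 - (1/32)x^4
J (J ∘ M_x) f = -(1/90)x^10 + (1/12)x^7 - (1/10)x^5
(S_{1/2} + J) (J ∘ M_x) f = -(1/90)x^10 - (1/4608)x^9 + (1/12)x^7 + (7/768)x^6 - (1/10)x^5 - (1/32)x^4


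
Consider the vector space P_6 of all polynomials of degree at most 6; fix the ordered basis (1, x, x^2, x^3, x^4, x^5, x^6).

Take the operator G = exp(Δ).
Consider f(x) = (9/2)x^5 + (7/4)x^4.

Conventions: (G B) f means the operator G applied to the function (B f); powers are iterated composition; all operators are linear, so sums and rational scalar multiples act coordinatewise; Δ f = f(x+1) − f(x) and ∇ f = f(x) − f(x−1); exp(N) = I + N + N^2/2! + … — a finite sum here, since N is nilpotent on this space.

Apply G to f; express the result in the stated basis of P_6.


the result is g(x) = (9/2)x^5 + (97/4)x^4 + 97x^3 + 246x^2 + (745/2)x + 1041/4

order-1 term: (45/2)x^4 + 52x^3 + (111/2)x^2 + (59/2)x + 25/4
order-2 term: 45x^3 + (291/2)x^2 + (357/2)x + 319/4
order-3 term: 45x^2 + 142x + 123
order-4 term: (45/2)x + 187/4
order-5 term: 9/2
the series for exp(Δ) f terminates at order 5
exp(Δ) f = (9/2)x^5 + (97/4)x^4 + 97x^3 + 246x^2 + (745/2)x + 1041/4


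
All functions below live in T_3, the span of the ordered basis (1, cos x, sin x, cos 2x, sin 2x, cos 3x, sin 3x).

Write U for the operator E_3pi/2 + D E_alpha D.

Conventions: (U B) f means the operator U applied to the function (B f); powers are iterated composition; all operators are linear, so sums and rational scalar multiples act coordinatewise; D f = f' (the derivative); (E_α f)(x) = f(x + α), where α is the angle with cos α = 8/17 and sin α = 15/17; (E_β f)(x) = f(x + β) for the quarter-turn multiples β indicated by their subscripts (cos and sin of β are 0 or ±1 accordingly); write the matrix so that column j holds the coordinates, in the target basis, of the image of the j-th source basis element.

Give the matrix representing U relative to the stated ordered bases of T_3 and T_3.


image of 1: 1
image of cos x: -(8/17)cos x + (32/17)sin x
image of sin x: -(32/17)cos x - (8/17)sin x
image of cos 2x: (355/289)cos 2x + (960/289)sin 2x
image of sin 2x: -(960/289)cos 2x + (355/289)sin 2x
image of cos 3x: (43992/4913)cos 3x - (9368/4913)sin 3x
image of sin 3x: (9368/4913)cos 3x + (43992/4913)sin 3x
each image's coordinates form column j of the matrix

the matrix is [[1, 0, 0, 0, 0, 0, 0]; [0, -8/17, -32/17, 0, 0, 0, 0]; [0, 32/17, -8/17, 0, 0, 0, 0]; [0, 0, 0, 355/289, -960/289, 0, 0]; [0, 0, 0, 960/289, 355/289, 0, 0]; [0, 0, 0, 0, 0, 43992/4913, 9368/4913]; [0, 0, 0, 0, 0, -9368/4913, 43992/4913]] (rows listed top to bottom)


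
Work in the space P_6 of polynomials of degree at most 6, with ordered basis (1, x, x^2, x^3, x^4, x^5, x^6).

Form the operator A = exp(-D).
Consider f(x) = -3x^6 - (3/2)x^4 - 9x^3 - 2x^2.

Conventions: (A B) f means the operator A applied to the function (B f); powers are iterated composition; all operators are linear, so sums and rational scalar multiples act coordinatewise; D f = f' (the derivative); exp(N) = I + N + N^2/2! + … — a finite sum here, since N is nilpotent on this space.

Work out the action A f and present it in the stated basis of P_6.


order-1 term: 18x^5 + 6x^3 + 27x^2 + 4x
order-2 term: -45x^4 - 9x^2 - 27x - 2
order-3 term: 60x^3 + 6x + 9
order-4 term: -45x^2 - 3/2
order-5 term: 18x
order-6 term: -3
the series for exp(-D) f terminates at order 6
exp(-D) f = -3x^6 + 18x^5 - (93/2)x^4 + 57x^3 - 29x^2 + x + 5/2

g(x) = -3x^6 + 18x^5 - (93/2)x^4 + 57x^3 - 29x^2 + x + 5/2


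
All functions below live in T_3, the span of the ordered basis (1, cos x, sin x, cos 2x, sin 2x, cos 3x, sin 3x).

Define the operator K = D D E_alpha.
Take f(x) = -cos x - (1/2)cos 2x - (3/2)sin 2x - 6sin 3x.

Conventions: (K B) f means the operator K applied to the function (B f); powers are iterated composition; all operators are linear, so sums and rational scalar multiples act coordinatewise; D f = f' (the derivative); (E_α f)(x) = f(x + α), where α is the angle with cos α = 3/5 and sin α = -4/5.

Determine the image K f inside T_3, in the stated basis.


E_alpha f = -(3/5)cos x - (4/5)sin x + (79/50)cos 2x - (3/50)sin 2x + (264/125)cos 3x + (702/125)sin 3x
D E_alpha f = -(4/5)cos x + (3/5)sin x - (3/25)cos 2x - (79/25)sin 2x + (2106/125)cos 3x - (792/125)sin 3x
D D E_alpha f = (3/5)cos x + (4/5)sin x - (158/25)cos 2x + (6/25)sin 2x - (2376/125)cos 3x - (6318/125)sin 3x

the image equals g(x) = (3/5)cos x + (4/5)sin x - (158/25)cos 2x + (6/25)sin 2x - (2376/125)cos 3x - (6318/125)sin 3x


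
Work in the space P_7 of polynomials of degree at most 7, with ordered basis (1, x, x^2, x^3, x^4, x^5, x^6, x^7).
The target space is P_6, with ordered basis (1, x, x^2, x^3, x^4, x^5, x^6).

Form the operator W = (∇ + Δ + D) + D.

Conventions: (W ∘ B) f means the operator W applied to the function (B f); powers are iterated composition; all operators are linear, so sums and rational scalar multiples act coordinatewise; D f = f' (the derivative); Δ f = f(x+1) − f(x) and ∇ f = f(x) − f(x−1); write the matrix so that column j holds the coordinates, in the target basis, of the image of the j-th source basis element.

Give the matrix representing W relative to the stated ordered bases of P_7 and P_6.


image of 1: 0
image of x: 4
image of x^2: 8x
image of x^3: 12x^2 + 2
image of x^4: 16x^3 + 8x
image of x^5: 20x^4 + 20x^2 + 2
image of x^6: 24x^5 + 40x^3 + 12x
image of x^7: 28x^6 + 70x^4 + 42x^2 + 2
each image's coordinates form column j of the matrix

the matrix is [[0, 4, 0, 2, 0, 2, 0, 2]; [0, 0, 8, 0, 8, 0, 12, 0]; [0, 0, 0, 12, 0, 20, 0, 42]; [0, 0, 0, 0, 16, 0, 40, 0]; [0, 0, 0, 0, 0, 20, 0, 70]; [0, 0, 0, 0, 0, 0, 24, 0]; [0, 0, 0, 0, 0, 0, 0, 28]] (rows listed top to bottom)


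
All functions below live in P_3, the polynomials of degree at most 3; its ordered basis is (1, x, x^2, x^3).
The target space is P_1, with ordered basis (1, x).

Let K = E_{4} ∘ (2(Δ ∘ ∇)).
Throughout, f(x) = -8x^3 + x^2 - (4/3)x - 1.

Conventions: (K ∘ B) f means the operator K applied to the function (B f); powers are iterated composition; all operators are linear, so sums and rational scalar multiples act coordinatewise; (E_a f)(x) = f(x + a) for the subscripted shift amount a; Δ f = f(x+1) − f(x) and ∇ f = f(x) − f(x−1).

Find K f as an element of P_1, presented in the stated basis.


g(x) = -96x - 380

∇ f = -24x^2 + 26x - 31/3
Δ ∇ f = -48x + 2
(2(Δ ∘ ∇)) f = -96x + 4
E_{4} (2(Δ ∘ ∇)) f = -96x - 380
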